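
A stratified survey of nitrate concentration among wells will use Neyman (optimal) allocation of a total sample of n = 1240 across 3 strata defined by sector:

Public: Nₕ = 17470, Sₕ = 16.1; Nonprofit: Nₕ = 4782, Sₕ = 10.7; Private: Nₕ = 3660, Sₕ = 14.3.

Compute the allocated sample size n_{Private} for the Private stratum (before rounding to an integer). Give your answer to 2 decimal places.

168.67

Neyman allocation: nₕ = n·NₕSₕ / Σⱼ NⱼSⱼ.
Σ NⱼSⱼ = 17470·16.1 + 4782·10.7 + 3660·14.3 = 384772.4.
n_{Private} = 1240·3660·14.3 / 384772.4 = 168.67.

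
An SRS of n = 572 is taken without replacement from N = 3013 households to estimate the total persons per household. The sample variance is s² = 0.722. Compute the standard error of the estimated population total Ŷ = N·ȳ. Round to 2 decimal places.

Var(Ŷ) = N²·Var(ȳ) = N²·(1 − n/N)·s²/n.
f = 572/3013 = 0.18984401; Var(ȳ) = 0.81015599·0.722/572 = 0.0010226095.
Var(Ŷ) = 3013² · 0.0010226095 = 9283.4219.
SE(Ŷ) = √(9283.4219) = 96.35.

96.35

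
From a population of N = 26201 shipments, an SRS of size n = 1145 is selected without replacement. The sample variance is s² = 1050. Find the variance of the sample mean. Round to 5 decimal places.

0.87696

Under SRS without replacement, Var(ȳ) = (1 − f)·s²/n with f = n/N = 1145/26201 = 0.04370062.
Var(ȳ) = (1 − 0.04370062)·1050/1145 = 0.95629938·0.91703057 = 0.87695576.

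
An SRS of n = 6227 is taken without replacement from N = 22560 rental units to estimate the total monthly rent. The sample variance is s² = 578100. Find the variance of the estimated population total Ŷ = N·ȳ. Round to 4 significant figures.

Var(Ŷ) = N²·Var(ȳ) = N²·(1 − n/N)·s²/n.
f = 6227/22560 = 0.27601950; Var(ȳ) = 0.72398050·578100/6227 = 67.212643.
Var(Ŷ) = 22560² · 67.212643 = 3.4208117 × 10^10.

3.421 × 10^10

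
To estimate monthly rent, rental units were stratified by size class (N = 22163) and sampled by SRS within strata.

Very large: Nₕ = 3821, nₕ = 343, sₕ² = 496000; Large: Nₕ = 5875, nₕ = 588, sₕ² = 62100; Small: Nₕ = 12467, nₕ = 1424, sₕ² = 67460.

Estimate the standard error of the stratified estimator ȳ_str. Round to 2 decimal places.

7.69

Var(ȳ_str) = Σₕ Wₕ²(1 − fₕ)sₕ²/nₕ with Wₕ = Nₕ/N, N = 22163.
Very large: Wₕ = 0.17240446; term = 0.17240446²·(1 − 0.08976708)·496000/343 = 39.123444.
Large: Wₕ = 0.26508144; term = 0.26508144²·(1 − 0.10008511)·62100/588 = 6.6784298.
Small: Wₕ = 0.56251410; term = 0.56251410²·(1 − 0.11422154)·67460/1424 = 13.277866.
Sum = 59.07974.
SE = √(59.07974) = 7.69.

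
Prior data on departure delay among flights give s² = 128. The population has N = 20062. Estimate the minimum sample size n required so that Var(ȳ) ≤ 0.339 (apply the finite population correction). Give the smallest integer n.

Without fpc, n₀ = s²/D = 128/0.339 = 377.5811.
With fpc, (1 − n/N)·s²/n ≤ D requires n ≥ n₀/(1 + n₀/N) = 377.5811/(1 + 377.5811/20062) = 370.6060.
Rounding up, n = 371.

371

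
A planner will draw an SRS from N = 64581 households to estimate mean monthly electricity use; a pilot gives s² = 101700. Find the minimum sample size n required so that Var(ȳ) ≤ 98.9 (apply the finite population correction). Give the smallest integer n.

Without fpc, n₀ = s²/D = 101700/98.9 = 1028.3114.
With fpc, (1 − n/N)·s²/n ≤ D requires n ≥ n₀/(1 + n₀/N) = 1028.3114/(1 + 1028.3114/64581) = 1012.1944.
Rounding up, n = 1013.

1013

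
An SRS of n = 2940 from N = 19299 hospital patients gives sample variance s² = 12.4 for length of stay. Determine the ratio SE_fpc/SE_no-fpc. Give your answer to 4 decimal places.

f = n/N = 2940/19299 = 0.15233950.
SE_no-fpc = √(s²/n) = 0.064943722; SE_fpc = √((1−f)s²/n) = 0.059792698.
Ratio = √(1−f) = 0.92068480.

0.9207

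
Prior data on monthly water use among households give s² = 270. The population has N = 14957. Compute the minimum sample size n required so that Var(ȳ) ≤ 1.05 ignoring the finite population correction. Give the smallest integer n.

Without fpc, n₀ = s²/D = 270/1.05 = 257.1429.
Rounding up, n = 258.

258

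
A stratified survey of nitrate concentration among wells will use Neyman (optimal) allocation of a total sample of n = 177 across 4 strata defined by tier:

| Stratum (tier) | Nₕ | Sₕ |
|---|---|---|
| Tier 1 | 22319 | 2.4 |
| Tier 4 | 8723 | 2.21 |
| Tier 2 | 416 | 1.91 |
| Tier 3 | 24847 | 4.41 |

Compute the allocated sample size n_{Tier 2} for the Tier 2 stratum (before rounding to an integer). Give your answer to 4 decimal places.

Neyman allocation: nₕ = n·NₕSₕ / Σⱼ NⱼSⱼ.
Σ NⱼSⱼ = 22319·2.4 + 8723·2.21 + 416·1.91 + 24847·4.41 = 183213.26.
n_{Tier 2} = 177·416·1.91 / 183213.26 = 0.7676.

0.7676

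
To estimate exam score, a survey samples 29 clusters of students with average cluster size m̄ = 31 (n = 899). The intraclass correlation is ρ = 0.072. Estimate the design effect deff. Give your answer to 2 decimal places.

3.16

deff = 1 + (31 − 1)·0.072 = 1 + 2.16 = 3.16.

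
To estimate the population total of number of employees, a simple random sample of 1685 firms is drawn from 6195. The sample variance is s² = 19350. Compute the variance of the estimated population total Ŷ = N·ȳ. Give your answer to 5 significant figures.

Var(Ŷ) = N²·Var(ȳ) = N²·(1 − n/N)·s²/n.
f = 1685/6195 = 0.27199354; Var(ȳ) = 0.72800646·19350/1685 = 8.3601928.
Var(Ŷ) = 6195² · 8.3601928 = 3.2084769 × 10^8.

3.2085 × 10^8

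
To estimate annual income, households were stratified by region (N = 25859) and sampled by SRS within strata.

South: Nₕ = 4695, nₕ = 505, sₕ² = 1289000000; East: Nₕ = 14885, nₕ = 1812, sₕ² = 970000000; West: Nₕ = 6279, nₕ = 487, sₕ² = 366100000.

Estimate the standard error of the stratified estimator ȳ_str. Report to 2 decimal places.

521.30

Var(ȳ_str) = Σₕ Wₕ²(1 − fₕ)sₕ²/nₕ with Wₕ = Nₕ/N, N = 25859.
South: Wₕ = 0.18156155; term = 0.18156155²·(1 − 0.10756124)·1289000000/505 = 75090.969.
East: Wₕ = 0.57562164; term = 0.57562164²·(1 − 0.12173329)·970000000/1812 = 155780.89.
West: Wₕ = 0.24281681; term = 0.24281681²·(1 − 0.07756012)·366100000/487 = 40885.221.
Sum = 271757.08.
SE = √(271757.08) = 521.30.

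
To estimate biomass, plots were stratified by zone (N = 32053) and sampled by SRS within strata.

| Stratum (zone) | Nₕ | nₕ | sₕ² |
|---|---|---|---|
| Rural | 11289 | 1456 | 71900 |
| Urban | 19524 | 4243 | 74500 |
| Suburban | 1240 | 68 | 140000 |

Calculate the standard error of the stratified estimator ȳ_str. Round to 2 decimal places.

3.65

Var(ȳ_str) = Σₕ Wₕ²(1 − fₕ)sₕ²/nₕ with Wₕ = Nₕ/N, N = 32053.
Rural: Wₕ = 0.35219792; term = 0.35219792²·(1 − 0.12897511)·71900/1456 = 5.3354574.
Urban: Wₕ = 0.60911615; term = 0.60911615²·(1 − 0.21732227)·74500/4243 = 5.0987821.
Suburban: Wₕ = 0.03868593; term = 0.03868593²·(1 − 0.05483871)·140000/68 = 2.9122661.
Sum = 13.346506.
SE = √(13.346506) = 3.65.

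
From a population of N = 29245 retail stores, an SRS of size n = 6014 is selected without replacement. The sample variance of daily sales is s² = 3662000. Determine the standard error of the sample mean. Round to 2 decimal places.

21.99

Under SRS without replacement, Var(ȳ) = (1 − f)·s²/n with f = n/N = 6014/29245 = 0.20564199.
Var(ȳ) = (1 − 0.20564199)·3662000/6014 = 0.79435801·608.91254 = 483.69455.
SE(ȳ) = √(483.69455) = 21.99.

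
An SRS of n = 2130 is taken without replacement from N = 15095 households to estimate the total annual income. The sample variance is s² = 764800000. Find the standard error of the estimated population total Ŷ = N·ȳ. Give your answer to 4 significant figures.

Var(Ŷ) = N²·Var(ȳ) = N²·(1 − n/N)·s²/n.
f = 2130/15095 = 0.14110633; Var(ȳ) = 0.85889367·764800000/2130 = 308395.25.
Var(Ŷ) = 15095² · 308395.25 = 7.0270641 × 10^13.
SE(Ŷ) = √(7.0270641 × 10^13) = 8.383 × 10^6.

8.383 × 10^6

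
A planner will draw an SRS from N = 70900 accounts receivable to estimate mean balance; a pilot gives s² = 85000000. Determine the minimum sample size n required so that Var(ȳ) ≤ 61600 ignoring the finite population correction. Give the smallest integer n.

1380

Without fpc, n₀ = s²/D = 85000000/61600 = 1379.8701.
Rounding up, n = 1380.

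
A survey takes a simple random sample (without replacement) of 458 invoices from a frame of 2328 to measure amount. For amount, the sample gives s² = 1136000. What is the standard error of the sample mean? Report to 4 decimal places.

Under SRS without replacement, Var(ȳ) = (1 − f)·s²/n with f = n/N = 458/2328 = 0.19673540.
Var(ȳ) = (1 − 0.19673540)·1136000/458 = 0.80326460·2480.3493 = 1992.3768.
SE(ȳ) = √(1992.3768) = 44.6360.

44.6360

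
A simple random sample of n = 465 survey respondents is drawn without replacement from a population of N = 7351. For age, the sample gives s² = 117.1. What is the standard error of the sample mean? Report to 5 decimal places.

Under SRS without replacement, Var(ȳ) = (1 − f)·s²/n with f = n/N = 465/7351 = 0.06325670.
Var(ȳ) = (1 − 0.06325670)·117.1/465 = 0.93674330·0.25182796 = 0.23589815.
SE(ȳ) = √(0.23589815) = 0.48569.

0.48569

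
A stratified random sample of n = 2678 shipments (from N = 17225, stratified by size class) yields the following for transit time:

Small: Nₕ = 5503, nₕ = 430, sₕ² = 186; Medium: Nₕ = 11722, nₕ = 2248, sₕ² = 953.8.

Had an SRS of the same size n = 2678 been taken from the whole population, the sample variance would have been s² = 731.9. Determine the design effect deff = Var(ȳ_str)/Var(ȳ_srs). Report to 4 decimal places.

Var(ȳ_str) = Σ Wₕ²(1−fₕ)sₕ²/nₕ with Wₕ = Nₕ/17225:
  Small: (5503/17225)²·(1−430/5503)·186/430 = 0.040699625
  Medium: (11722/17225)²·(1−2248/11722)·953.8/2248 = 0.15880993
  → Var(ȳ_str) = 0.19950956.
Var(ȳ_srs) = (1 − 2678/17225)·731.9/2678 = 0.2308104.
deff = 0.19950956 / 0.2308104 = 0.8644.

0.8644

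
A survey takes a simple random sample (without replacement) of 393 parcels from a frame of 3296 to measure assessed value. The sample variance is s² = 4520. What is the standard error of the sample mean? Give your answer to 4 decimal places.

Under SRS without replacement, Var(ȳ) = (1 − f)·s²/n with f = n/N = 393/3296 = 0.11923544.
Var(ȳ) = (1 − 0.11923544)·4520/393 = 0.88076456·11.501272 = 10.129913.
SE(ȳ) = √(10.129913) = 3.1828.

3.1828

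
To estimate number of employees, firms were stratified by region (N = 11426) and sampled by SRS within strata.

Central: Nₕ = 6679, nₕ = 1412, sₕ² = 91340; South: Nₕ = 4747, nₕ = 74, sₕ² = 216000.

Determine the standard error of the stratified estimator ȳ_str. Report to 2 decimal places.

Var(ȳ_str) = Σₕ Wₕ²(1 − fₕ)sₕ²/nₕ with Wₕ = Nₕ/N, N = 11426.
Central: Wₕ = 0.58454402; term = 0.58454402²·(1 − 0.21140889)·91340/1412 = 17.430612.
South: Wₕ = 0.41545598; term = 0.41545598²·(1 − 0.01558879)·216000/74 = 495.96223.
Sum = 513.39284.
SE = √(513.39284) = 22.66.

22.66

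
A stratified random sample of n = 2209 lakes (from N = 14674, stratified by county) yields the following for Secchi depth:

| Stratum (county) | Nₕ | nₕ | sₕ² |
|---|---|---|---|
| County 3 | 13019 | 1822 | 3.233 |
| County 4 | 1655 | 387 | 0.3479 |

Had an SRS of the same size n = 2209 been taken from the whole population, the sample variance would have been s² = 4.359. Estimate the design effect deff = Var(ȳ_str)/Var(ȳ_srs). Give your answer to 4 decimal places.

0.7219

Var(ȳ_str) = Σ Wₕ²(1−fₕ)sₕ²/nₕ with Wₕ = Nₕ/14674:
  County 3: (13019/14674)²·(1−1822/13019)·3.233/1822 = 0.0012012672
  County 4: (1655/14674)²·(1−387/1655)·0.3479/387 = 8.7612018 × 10^-6
  → Var(ȳ_str) = 0.0012100284.
Var(ȳ_srs) = (1 − 2209/14674)·4.359/2209 = 0.0016762351.
deff = 0.0012100284 / 0.0016762351 = 0.7219.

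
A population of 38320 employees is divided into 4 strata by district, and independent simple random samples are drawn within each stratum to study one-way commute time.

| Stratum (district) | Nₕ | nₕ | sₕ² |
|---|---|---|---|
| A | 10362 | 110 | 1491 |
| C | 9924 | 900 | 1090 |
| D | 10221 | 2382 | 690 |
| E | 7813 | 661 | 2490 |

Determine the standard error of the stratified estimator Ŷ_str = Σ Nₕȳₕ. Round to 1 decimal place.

42214.7

Var(Ŷ_str) = Σₕ Nₕ²(1 − fₕ)sₕ²/nₕ.
A: 10362²·(1 − 110/10362)·1491/110 = 1.439916 × 10^9.
C: 9924²·(1 − 900/9924)·1090/900 = 1.0846006 × 10^8.
D: 10221²·(1 − 2382/10221)·690/2382 = 2.3209265 × 10^7.
E: 7813²·(1 − 661/7813)·2490/661 = 2.1049569 × 10^8.
Sum = 1.782081 × 10^9.
SE = √(1.782081 × 10^9) = 42214.7.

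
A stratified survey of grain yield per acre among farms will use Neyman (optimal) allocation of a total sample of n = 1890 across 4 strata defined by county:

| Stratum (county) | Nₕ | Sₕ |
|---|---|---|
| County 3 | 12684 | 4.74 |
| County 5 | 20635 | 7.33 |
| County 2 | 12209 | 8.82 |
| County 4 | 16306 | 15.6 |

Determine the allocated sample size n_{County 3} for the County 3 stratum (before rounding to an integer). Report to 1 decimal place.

Neyman allocation: nₕ = n·NₕSₕ / Σⱼ NⱼSⱼ.
Σ NⱼSⱼ = 12684·4.74 + 20635·7.33 + 12209·8.82 + 16306·15.6 = 573433.69.
n_{County 3} = 1890·12684·4.74 / 573433.69 = 198.2.

198.2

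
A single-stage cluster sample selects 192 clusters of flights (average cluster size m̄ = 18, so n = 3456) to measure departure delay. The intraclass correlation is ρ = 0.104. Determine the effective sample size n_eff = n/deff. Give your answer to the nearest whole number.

1249

deff = 1 + (18 − 1)·0.104 = 1 + 1.768 = 2.768.
n_eff = 3456 / 2.768 = 1249.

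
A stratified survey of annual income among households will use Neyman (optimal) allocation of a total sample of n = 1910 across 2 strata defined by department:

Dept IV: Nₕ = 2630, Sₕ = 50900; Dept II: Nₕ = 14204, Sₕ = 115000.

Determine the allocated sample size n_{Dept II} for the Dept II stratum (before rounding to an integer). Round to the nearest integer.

Neyman allocation: nₕ = n·NₕSₕ / Σⱼ NⱼSⱼ.
Σ NⱼSⱼ = 2630·50900 + 14204·115000 = 1.767327 × 10^9.
n_{Dept II} = 1910·14204·115000 / (1.767327 × 10^9) = 1765.

1765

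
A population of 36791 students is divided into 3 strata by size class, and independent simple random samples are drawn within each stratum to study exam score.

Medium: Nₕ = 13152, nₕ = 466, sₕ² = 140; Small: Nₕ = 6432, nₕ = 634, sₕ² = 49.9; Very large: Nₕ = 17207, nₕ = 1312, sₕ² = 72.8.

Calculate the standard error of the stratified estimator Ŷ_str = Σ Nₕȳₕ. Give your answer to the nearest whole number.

8261

Var(Ŷ_str) = Σₕ Nₕ²(1 − fₕ)sₕ²/nₕ.
Medium: 13152²·(1 − 466/13152)·140/466 = 5.0125489 × 10^7.
Small: 6432²·(1 − 634/6432)·49.9/634 = 2.9351854 × 10^6.
Very large: 17207²·(1 − 1312/17207)·72.8/1312 = 1.5176207 × 10^7.
Sum = 6.8236881 × 10^7.
SE = √(6.8236881 × 10^7) = 8261.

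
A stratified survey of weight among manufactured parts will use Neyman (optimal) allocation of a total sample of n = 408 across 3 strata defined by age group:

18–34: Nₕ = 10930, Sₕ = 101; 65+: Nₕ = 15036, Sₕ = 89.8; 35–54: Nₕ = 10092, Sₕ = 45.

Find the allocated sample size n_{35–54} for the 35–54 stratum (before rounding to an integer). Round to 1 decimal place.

63.7

Neyman allocation: nₕ = n·NₕSₕ / Σⱼ NⱼSⱼ.
Σ NⱼSⱼ = 10930·101 + 15036·89.8 + 10092·45 = 2.9083028 × 10^6.
n_{35–54} = 408·10092·45 / (2.9083028 × 10^6) = 63.7.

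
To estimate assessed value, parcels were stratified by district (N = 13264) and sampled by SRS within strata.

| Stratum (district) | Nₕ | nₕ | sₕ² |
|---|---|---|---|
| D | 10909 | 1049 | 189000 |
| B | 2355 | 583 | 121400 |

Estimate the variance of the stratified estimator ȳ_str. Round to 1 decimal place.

Var(ȳ_str) = Σₕ Wₕ²(1 − fₕ)sₕ²/nₕ with Wₕ = Nₕ/N, N = 13264.
D: Wₕ = 0.82245175; term = 0.82245175²·(1 − 0.09615913)·189000/1049 = 110.15371.
B: Wₕ = 0.17754825; term = 0.17754825²·(1 − 0.24755839)·121400/583 = 4.93919.
Sum = 115.0929.

115.1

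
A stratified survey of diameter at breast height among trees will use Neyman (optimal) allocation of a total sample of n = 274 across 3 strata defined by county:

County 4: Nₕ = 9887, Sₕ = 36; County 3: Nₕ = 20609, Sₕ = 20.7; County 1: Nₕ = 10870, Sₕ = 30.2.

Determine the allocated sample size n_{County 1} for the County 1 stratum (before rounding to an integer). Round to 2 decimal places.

80.97

Neyman allocation: nₕ = n·NₕSₕ / Σⱼ NⱼSⱼ.
Σ NⱼSⱼ = 9887·36 + 20609·20.7 + 10870·30.2 = 1.1108123 × 10^6.
n_{County 1} = 274·10870·30.2 / (1.1108123 × 10^6) = 80.97.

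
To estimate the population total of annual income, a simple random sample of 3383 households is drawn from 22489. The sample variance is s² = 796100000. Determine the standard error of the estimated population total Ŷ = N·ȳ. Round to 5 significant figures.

Var(Ŷ) = N²·Var(ȳ) = N²·(1 − n/N)·s²/n.
f = 3383/22489 = 0.15042910; Var(ȳ) = 0.84957090·796100000/3383 = 199924.15.
Var(Ŷ) = 22489² · 199924.15 = 1.0111266 × 10^14.
SE(Ŷ) = √(1.0111266 × 10^14) = 1.0055 × 10^7.

1.0055 × 10^7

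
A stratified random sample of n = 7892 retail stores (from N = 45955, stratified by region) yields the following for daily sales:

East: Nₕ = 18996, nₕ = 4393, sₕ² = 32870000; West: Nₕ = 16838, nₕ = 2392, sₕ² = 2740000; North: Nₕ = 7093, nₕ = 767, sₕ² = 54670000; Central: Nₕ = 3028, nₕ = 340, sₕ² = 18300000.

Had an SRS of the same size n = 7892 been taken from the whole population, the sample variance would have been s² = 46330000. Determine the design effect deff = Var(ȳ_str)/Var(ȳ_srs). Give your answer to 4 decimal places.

0.5834

Var(ȳ_str) = Σ Wₕ²(1−fₕ)sₕ²/nₕ with Wₕ = Nₕ/45955:
  East: (18996/45955)²·(1−4393/18996)·32870000/4393 = 982.82729
  West: (16838/45955)²·(1−2392/16838)·2740000/2392 = 131.93559
  North: (7093/45955)²·(1−767/7093)·54670000/767 = 1514.4234
  Central: (3028/45955)²·(1−340/3028)·18300000/340 = 207.43965
  → Var(ȳ_str) = 2836.6259.
Var(ȳ_srs) = (1 − 7892/45955)·46330000/7892 = 4862.3416.
deff = 2836.6259 / 4862.3416 = 0.5834.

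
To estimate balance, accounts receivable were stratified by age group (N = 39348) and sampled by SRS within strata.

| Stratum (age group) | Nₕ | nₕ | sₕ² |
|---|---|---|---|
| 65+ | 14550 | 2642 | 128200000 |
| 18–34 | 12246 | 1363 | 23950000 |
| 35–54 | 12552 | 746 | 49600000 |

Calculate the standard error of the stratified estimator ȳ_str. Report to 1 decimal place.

115.4

Var(ȳ_str) = Σₕ Wₕ²(1 − fₕ)sₕ²/nₕ with Wₕ = Nₕ/N, N = 39348.
65+: Wₕ = 0.36977737; term = 0.36977737²·(1 − 0.18158076)·128200000/2642 = 5430.1485.
18–34: Wₕ = 0.31122293; term = 0.31122293²·(1 − 0.11130165)·23950000/1363 = 1512.5412.
35–54: Wₕ = 0.31899970; term = 0.31899970²·(1 − 0.05943276)·49600000/746 = 6363.7518.
Sum = 13306.442.
SE = √(13306.442) = 115.4.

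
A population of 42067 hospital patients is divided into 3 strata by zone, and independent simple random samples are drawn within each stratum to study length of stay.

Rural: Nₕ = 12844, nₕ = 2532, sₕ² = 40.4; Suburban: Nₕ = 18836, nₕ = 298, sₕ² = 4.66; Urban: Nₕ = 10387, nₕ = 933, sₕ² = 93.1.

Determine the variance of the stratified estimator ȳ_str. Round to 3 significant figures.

Var(ȳ_str) = Σₕ Wₕ²(1 − fₕ)sₕ²/nₕ with Wₕ = Nₕ/N, N = 42067.
Rural: Wₕ = 0.30532246; term = 0.30532246²·(1 − 0.19713485)·40.4/2532 = 0.001194202.
Suburban: Wₕ = 0.44776190; term = 0.44776190²·(1 − 0.01582077)·4.66/298 = 0.0030855894.
Urban: Wₕ = 0.24691563; term = 0.24691563²·(1 − 0.08982382)·93.1/933 = 0.005537206.
Sum = 0.0098169974.

0.00982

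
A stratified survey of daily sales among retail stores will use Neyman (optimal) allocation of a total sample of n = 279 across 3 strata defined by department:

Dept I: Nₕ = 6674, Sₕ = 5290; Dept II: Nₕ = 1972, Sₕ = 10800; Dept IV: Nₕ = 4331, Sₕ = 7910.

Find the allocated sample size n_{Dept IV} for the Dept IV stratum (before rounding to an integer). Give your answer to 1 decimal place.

105.2

Neyman allocation: nₕ = n·NₕSₕ / Σⱼ NⱼSⱼ.
Σ NⱼSⱼ = 6674·5290 + 1972·10800 + 4331·7910 = 9.086127 × 10^7.
n_{Dept IV} = 279·4331·7910 / (9.086127 × 10^7) = 105.2.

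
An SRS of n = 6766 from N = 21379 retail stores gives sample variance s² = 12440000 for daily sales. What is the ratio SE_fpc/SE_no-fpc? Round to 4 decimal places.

f = n/N = 6766/21379 = 0.31647879.
SE_no-fpc = √(s²/n) = 42.878955; SE_fpc = √((1−f)s²/n) = 35.450323.
Ratio = √(1−f) = 0.82675342.

0.8268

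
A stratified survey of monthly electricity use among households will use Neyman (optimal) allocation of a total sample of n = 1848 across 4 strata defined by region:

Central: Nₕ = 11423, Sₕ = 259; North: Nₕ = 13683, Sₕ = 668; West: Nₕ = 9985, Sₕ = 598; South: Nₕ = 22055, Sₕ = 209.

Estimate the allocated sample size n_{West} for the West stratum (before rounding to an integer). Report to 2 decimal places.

486.54

Neyman allocation: nₕ = n·NₕSₕ / Σⱼ NⱼSⱼ.
Σ NⱼSⱼ = 11423·259 + 13683·668 + 9985·598 + 22055·209 = 2.2679326 × 10^7.
n_{West} = 1848·9985·598 / (2.2679326 × 10^7) = 486.54.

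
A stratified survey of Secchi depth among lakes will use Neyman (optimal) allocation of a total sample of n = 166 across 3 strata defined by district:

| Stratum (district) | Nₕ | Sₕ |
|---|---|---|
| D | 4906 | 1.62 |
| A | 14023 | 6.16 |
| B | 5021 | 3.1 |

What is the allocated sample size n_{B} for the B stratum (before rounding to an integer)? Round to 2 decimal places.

23.51

Neyman allocation: nₕ = n·NₕSₕ / Σⱼ NⱼSⱼ.
Σ NⱼSⱼ = 4906·1.62 + 14023·6.16 + 5021·3.1 = 109894.5.
n_{B} = 166·5021·3.1 / 109894.5 = 23.51.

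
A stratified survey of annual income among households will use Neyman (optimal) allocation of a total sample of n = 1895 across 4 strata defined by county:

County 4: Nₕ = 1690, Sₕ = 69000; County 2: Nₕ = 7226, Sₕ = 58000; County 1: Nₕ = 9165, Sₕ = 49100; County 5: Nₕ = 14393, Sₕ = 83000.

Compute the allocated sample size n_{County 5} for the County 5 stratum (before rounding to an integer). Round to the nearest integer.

1038

Neyman allocation: nₕ = n·NₕSₕ / Σⱼ NⱼSⱼ.
Σ NⱼSⱼ = 1690·69000 + 7226·58000 + 9165·49100 + 14393·83000 = 2.1803385 × 10^9.
n_{County 5} = 1895·14393·83000 / (2.1803385 × 10^9) = 1038.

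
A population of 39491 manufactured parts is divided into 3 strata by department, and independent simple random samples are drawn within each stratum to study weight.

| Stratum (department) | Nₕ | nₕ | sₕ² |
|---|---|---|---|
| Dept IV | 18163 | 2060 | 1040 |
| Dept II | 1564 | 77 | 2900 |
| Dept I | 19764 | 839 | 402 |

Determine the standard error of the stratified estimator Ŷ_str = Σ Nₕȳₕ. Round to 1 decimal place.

Var(Ŷ_str) = Σₕ Nₕ²(1 − fₕ)sₕ²/nₕ.
Dept IV: 18163²·(1 − 2060/18163)·1040/2060 = 1.4765919 × 10^8.
Dept II: 1564²·(1 − 77/1564)·2900/77 = 8.7590094 × 10^7.
Dept I: 19764²·(1 − 839/19764)·402/839 = 1.7921519 × 10^8.
Sum = 4.1446447 × 10^8.
SE = √(4.1446447 × 10^8) = 20358.4.

20358.4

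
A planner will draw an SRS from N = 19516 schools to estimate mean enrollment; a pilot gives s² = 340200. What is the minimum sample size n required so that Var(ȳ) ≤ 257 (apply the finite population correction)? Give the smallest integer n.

1240

Without fpc, n₀ = s²/D = 340200/257 = 1323.7354.
With fpc, (1 − n/N)·s²/n ≤ D requires n ≥ n₀/(1 + n₀/N) = 1323.7354/(1 + 1323.7354/19516) = 1239.6520.
Rounding up, n = 1240.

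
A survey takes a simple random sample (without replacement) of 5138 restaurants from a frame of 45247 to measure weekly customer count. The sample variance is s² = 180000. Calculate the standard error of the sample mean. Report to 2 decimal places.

5.57

Under SRS without replacement, Var(ȳ) = (1 − f)·s²/n with f = n/N = 5138/45247 = 0.11355449.
Var(ȳ) = (1 − 0.11355449)·180000/5138 = 0.88644551·35.033087 = 31.054923.
SE(ȳ) = √(31.054923) = 5.57.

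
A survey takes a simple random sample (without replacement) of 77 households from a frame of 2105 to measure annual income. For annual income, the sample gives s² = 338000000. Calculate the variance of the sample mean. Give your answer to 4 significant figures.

4.229 × 10^6

Under SRS without replacement, Var(ȳ) = (1 − f)·s²/n with f = n/N = 77/2105 = 0.03657957.
Var(ȳ) = (1 − 0.03657957)·338000000/77 = 0.96342043·4.3896104 × 10^6 = 4.2290403 × 10^6.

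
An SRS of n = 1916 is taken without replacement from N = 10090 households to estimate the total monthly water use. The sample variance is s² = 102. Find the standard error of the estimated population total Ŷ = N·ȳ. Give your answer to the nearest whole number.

Var(Ŷ) = N²·Var(ȳ) = N²·(1 − n/N)·s²/n.
f = 1916/10090 = 0.18989098; Var(ȳ) = 0.81010902·102/1916 = 0.043126889.
Var(Ŷ) = 10090² · 0.043126889 = 4.3906666 × 10^6.
SE(Ŷ) = √(4.3906666 × 10^6) = 2095.

2095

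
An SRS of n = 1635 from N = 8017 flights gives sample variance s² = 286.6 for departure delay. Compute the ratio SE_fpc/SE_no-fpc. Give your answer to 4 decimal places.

f = n/N = 1635/8017 = 0.20394162.
SE_no-fpc = √(s²/n) = 0.41867711; SE_fpc = √((1−f)s²/n) = 0.37355252.
Ratio = √(1−f) = 0.89222104.

0.8922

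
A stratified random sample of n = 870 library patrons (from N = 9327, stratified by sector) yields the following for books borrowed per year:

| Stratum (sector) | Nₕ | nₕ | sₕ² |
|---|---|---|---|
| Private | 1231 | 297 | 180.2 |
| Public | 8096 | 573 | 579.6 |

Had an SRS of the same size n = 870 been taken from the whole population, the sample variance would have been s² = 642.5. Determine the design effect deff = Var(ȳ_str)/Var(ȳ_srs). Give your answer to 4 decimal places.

1.0696

Var(ȳ_str) = Σ Wₕ²(1−fₕ)sₕ²/nₕ with Wₕ = Nₕ/9327:
  Private: (1231/9327)²·(1−297/1231)·180.2/297 = 0.0080189834
  Public: (8096/9327)²·(1−573/8096)·579.6/573 = 0.70819256
  → Var(ȳ_str) = 0.71621154.
Var(ȳ_srs) = (1 − 870/9327)·642.5/870 = 0.66961972.
deff = 0.71621154 / 0.66961972 = 1.0696.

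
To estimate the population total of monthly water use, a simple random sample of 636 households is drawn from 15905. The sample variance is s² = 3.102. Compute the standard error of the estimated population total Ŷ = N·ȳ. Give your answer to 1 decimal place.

Var(Ŷ) = N²·Var(ȳ) = N²·(1 − n/N)·s²/n.
f = 636/15905 = 0.03998743; Var(ȳ) = 0.96001257·3.102/636 = 0.0046823255.
Var(Ŷ) = 15905² · 0.0046823255 = 1.1844833 × 10^6.
SE(Ŷ) = √(1.1844833 × 10^6) = 1088.3.

1088.3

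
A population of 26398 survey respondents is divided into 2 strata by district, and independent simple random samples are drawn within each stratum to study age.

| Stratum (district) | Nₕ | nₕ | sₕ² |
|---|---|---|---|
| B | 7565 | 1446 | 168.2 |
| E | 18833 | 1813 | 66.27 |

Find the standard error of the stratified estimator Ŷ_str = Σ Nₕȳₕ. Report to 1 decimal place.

Var(Ŷ_str) = Σₕ Nₕ²(1 − fₕ)sₕ²/nₕ.
B: 7565²·(1 − 1446/7565)·168.2/1446 = 5.3845211 × 10^6.
E: 18833²·(1 − 1813/18833)·66.27/1813 = 1.1716509 × 10^7.
Sum = 1.710103 × 10^7.
SE = √(1.710103 × 10^7) = 4135.3.

4135.3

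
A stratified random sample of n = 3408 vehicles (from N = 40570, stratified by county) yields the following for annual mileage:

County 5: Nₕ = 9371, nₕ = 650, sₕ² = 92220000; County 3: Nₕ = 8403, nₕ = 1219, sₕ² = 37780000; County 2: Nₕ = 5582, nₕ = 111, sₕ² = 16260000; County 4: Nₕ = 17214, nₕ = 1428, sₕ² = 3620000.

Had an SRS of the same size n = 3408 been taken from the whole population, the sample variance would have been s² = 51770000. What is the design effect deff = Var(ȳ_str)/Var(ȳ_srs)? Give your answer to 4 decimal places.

Var(ȳ_str) = Σ Wₕ²(1−fₕ)sₕ²/nₕ with Wₕ = Nₕ/40570:
  County 5: (9371/40570)²·(1−650/9371)·92220000/650 = 7044.5616
  County 3: (8403/40570)²·(1−1219/8403)·37780000/1219 = 1136.708
  County 2: (5582/40570)²·(1−111/5582)·16260000/111 = 2717.9665
  County 4: (17214/40570)²·(1−1428/17214)·3620000/1428 = 418.52774
  → Var(ȳ_str) = 11317.764.
Var(ȳ_srs) = (1 − 3408/40570)·51770000/3408 = 13914.662.
deff = 11317.764 / 13914.662 = 0.8134.

0.8134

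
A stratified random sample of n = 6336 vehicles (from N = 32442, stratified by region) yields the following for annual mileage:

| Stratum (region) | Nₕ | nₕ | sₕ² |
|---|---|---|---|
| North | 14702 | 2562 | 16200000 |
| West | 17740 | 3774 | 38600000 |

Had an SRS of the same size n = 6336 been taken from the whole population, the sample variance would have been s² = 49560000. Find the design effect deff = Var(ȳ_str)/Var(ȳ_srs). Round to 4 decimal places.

Var(ȳ_str) = Σ Wₕ²(1−fₕ)sₕ²/nₕ with Wₕ = Nₕ/32442:
  North: (14702/32442)²·(1−2562/14702)·16200000/2562 = 1072.2986
  West: (17740/32442)²·(1−3774/17740)·38600000/3774 = 2407.6637
  → Var(ȳ_str) = 3479.9623.
Var(ȳ_srs) = (1 − 6336/32442)·49560000/6336 = 6294.3204.
deff = 3479.9623 / 6294.3204 = 0.5529.

0.5529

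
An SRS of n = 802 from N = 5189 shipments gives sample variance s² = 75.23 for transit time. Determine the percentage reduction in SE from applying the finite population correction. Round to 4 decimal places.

8.0521

f = n/N = 802/5189 = 0.15455772.
SE_no-fpc = √(s²/n) = 0.30627274; SE_fpc = √((1−f)s²/n) = 0.28161146.
Ratio = √(1−f) = 0.91947935. Reduction = 100·(1 − 0.91947935) = 8.0521%.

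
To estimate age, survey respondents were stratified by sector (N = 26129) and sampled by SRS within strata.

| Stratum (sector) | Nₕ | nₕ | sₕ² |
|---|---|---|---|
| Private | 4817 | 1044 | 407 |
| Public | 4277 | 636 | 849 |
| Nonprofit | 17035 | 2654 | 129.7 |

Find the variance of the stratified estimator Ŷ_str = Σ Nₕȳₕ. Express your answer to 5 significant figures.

3.9845 × 10^7

Var(Ŷ_str) = Σₕ Nₕ²(1 − fₕ)sₕ²/nₕ.
Private: 4817²·(1 − 1044/4817)·407/1044 = 7.0852856 × 10^6.
Public: 4277²·(1 − 636/4277)·849/636 = 2.0787894 × 10^7.
Nonprofit: 17035²·(1 − 2654/17035)·129.7/2654 = 1.1972099 × 10^7.
Sum = 3.9845279 × 10^7.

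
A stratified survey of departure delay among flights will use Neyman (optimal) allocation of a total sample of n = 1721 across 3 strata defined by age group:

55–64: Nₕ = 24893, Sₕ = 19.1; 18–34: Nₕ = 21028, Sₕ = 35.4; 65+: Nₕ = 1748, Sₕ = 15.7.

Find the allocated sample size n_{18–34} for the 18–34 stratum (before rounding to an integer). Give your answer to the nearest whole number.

1027

Neyman allocation: nₕ = n·NₕSₕ / Σⱼ NⱼSⱼ.
Σ NⱼSⱼ = 24893·19.1 + 21028·35.4 + 1748·15.7 = 1.2472911 × 10^6.
n_{18–34} = 1721·21028·35.4 / (1.2472911 × 10^6) = 1027.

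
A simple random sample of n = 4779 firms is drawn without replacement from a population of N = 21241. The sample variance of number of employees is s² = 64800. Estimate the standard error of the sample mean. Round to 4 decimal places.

3.2417

Under SRS without replacement, Var(ȳ) = (1 − f)·s²/n with f = n/N = 4779/21241 = 0.22498941.
Var(ȳ) = (1 − 0.22498941)·64800/4779 = 0.77501059·13.559322 = 10.508618.
SE(ȳ) = √(10.508618) = 3.2417.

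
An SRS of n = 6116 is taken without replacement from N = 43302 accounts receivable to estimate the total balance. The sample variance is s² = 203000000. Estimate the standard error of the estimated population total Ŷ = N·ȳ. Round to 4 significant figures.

7.311 × 10^6

Var(Ŷ) = N²·Var(ȳ) = N²·(1 − n/N)·s²/n.
f = 6116/43302 = 0.14124059; Var(ȳ) = 0.85875941·203000000/6116 = 28503.623.
Var(Ŷ) = 43302² · 28503.623 = 5.3446095 × 10^13.
SE(Ŷ) = √(5.3446095 × 10^13) = 7.311 × 10^6.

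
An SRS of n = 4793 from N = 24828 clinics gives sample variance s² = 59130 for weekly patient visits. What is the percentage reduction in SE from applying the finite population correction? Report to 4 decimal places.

10.1695

f = n/N = 4793/24828 = 0.19304817.
SE_no-fpc = √(s²/n) = 3.5123697; SE_fpc = √((1−f)s²/n) = 3.1551792.
Ratio = √(1−f) = 0.89830498. Reduction = 100·(1 − 0.89830498) = 10.1695%.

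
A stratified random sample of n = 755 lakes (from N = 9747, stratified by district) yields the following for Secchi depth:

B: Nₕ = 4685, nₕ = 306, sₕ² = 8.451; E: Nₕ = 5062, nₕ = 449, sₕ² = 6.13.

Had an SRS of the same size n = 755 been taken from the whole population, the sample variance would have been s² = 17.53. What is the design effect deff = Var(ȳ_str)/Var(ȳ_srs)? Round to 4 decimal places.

Var(ȳ_str) = Σ Wₕ²(1−fₕ)sₕ²/nₕ with Wₕ = Nₕ/9747:
  B: (4685/9747)²·(1−306/4685)·8.451/306 = 0.0059638853
  E: (5062/9747)²·(1−449/5062)·6.13/449 = 0.0033556588
  → Var(ȳ_str) = 0.0093195441.
Var(ȳ_srs) = (1 − 755/9747)·17.53/755 = 0.021420041.
deff = 0.0093195441 / 0.021420041 = 0.4351.

0.4351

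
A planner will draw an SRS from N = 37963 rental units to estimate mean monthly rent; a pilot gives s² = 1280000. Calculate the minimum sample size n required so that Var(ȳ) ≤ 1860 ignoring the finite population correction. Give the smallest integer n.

Without fpc, n₀ = s²/D = 1280000/1860 = 688.1720.
Rounding up, n = 689.

689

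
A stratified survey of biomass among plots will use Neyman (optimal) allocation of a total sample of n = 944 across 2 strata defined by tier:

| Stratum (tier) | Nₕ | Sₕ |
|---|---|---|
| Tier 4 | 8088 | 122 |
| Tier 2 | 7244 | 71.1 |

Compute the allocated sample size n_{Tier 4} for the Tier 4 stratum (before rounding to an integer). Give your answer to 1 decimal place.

620.2

Neyman allocation: nₕ = n·NₕSₕ / Σⱼ NⱼSⱼ.
Σ NⱼSⱼ = 8088·122 + 7244·71.1 = 1.5017844 × 10^6.
n_{Tier 4} = 944·8088·122 / (1.5017844 × 10^6) = 620.2.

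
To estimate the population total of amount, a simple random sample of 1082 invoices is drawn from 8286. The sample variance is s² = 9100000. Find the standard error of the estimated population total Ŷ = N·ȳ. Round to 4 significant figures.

708500

Var(Ŷ) = N²·Var(ȳ) = N²·(1 − n/N)·s²/n.
f = 1082/8286 = 0.13058170; Var(ȳ) = 0.86941830·9100000/1082 = 7312.1132.
Var(Ŷ) = 8286² · 7312.1132 = 5.0203358 × 10^11.
SE(Ŷ) = √(5.0203358 × 10^11) = 708500.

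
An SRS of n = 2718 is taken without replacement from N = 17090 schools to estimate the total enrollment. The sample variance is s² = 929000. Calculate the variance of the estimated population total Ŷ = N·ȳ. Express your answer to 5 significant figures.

8.3951 × 10^10

Var(Ŷ) = N²·Var(ȳ) = N²·(1 − n/N)·s²/n.
f = 2718/17090 = 0.15904037; Var(ȳ) = 0.84095963·929000/2718 = 287.43616.
Var(Ŷ) = 17090² · 287.43616 = 8.3950933 × 10^10.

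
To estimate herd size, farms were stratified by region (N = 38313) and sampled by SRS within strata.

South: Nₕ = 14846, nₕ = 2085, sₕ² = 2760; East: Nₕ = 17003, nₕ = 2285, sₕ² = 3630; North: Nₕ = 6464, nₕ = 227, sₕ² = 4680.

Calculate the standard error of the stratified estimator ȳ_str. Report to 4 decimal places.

1.0040

Var(ȳ_str) = Σₕ Wₕ²(1 − fₕ)sₕ²/nₕ with Wₕ = Nₕ/N, N = 38313.
South: Wₕ = 0.38749250; term = 0.38749250²·(1 − 0.14044187)·2760/2085 = 0.17084602.
East: Wₕ = 0.44379192; term = 0.44379192²·(1 − 0.13438805)·3630/2285 = 0.27083355.
North: Wₕ = 0.16871558; term = 0.16871558²·(1 − 0.03511757)·4680/227 = 0.56624551.
Sum = 1.0079251.
SE = √(1.0079251) = 1.0040.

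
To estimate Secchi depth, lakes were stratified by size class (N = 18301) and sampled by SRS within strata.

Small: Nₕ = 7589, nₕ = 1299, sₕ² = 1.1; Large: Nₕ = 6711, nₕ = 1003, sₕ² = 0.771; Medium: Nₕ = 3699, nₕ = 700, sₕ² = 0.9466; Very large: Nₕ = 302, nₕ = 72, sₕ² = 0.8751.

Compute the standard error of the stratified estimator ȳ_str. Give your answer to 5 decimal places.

Var(ȳ_str) = Σₕ Wₕ²(1 − fₕ)sₕ²/nₕ with Wₕ = Nₕ/N, N = 18301.
Small: Wₕ = 0.41467679; term = 0.41467679²·(1 − 0.17116880)·1.1/1299 = 1.2068939 × 10^-4.
Large: Wₕ = 0.36670127; term = 0.36670127²·(1 − 0.14945612)·0.771/1003 = 8.7917434 × 10^-5.
Medium: Wₕ = 0.20212010; term = 0.20212010²·(1 − 0.18924034)·0.9466/700 = 4.4789851 × 10^-5.
Very large: Wₕ = 0.01650183; term = 0.01650183²·(1 − 0.23841060)·0.8751/72 = 2.5206371 × 10^-6.
Sum = 2.5591731 × 10^-4.
SE = √(2.5591731 × 10^-4) = 0.01600.

0.01600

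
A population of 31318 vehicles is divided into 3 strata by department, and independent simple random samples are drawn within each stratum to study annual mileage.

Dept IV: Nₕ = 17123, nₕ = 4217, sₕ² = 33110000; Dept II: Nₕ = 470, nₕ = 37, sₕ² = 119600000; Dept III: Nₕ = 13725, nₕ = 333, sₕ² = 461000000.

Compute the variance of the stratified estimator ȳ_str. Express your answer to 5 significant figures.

Var(ȳ_str) = Σₕ Wₕ²(1 − fₕ)sₕ²/nₕ with Wₕ = Nₕ/N, N = 31318.
Dept IV: Wₕ = 0.54674628; term = 0.54674628²·(1 − 0.24627694)·33110000/4217 = 1769.0457.
Dept II: Wₕ = 0.01500734; term = 0.01500734²·(1 − 0.07872340)·119600000/37 = 670.69825.
Dept III: Wₕ = 0.43824638; term = 0.43824638²·(1 − 0.02426230)·461000000/333 = 259433.73.
Sum = 261873.47.

261870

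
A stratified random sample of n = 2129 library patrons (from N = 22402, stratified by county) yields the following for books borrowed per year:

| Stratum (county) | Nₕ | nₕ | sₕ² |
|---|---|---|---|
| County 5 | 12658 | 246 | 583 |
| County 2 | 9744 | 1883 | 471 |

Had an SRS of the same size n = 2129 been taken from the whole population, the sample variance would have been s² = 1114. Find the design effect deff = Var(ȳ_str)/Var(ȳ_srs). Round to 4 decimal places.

Var(ȳ_str) = Σ Wₕ²(1−fₕ)sₕ²/nₕ with Wₕ = Nₕ/22402:
  County 5: (12658/22402)²·(1−246/12658)·583/246 = 0.74193647
  County 2: (9744/22402)²·(1−1883/9744)·471/1883 = 0.038177903
  → Var(ȳ_str) = 0.78011437.
Var(ȳ_srs) = (1 − 2129/22402)·1114/2129 = 0.47352265.
deff = 0.78011437 / 0.47352265 = 1.6475.

1.6475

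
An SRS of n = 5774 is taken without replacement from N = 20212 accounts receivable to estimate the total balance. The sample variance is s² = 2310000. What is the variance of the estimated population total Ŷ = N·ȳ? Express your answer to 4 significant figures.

Var(Ŷ) = N²·Var(ȳ) = N²·(1 − n/N)·s²/n.
f = 5774/20212 = 0.28567188; Var(ȳ) = 0.71432812·2310000/5774 = 285.78073.
Var(Ŷ) = 20212² · 285.78073 = 1.1674856 × 10^11.

1.167 × 10^11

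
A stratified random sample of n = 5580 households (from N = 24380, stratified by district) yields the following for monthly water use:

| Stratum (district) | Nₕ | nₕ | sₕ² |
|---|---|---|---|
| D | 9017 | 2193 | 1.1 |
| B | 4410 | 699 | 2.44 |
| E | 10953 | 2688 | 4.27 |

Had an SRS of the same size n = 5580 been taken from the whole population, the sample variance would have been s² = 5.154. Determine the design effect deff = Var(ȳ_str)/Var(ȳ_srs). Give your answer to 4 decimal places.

Var(ȳ_str) = Σ Wₕ²(1−fₕ)sₕ²/nₕ with Wₕ = Nₕ/24380:
  D: (9017/24380)²·(1−2193/9017)·1.1/2193 = 5.1926343 × 10^-5
  B: (4410/24380)²·(1−699/4410)·2.44/699 = 9.6111375 × 10^-5
  E: (10953/24380)²·(1−2688/10953)·4.27/2688 = 2.4193971 × 10^-4
  → Var(ȳ_str) = 3.8997743 × 10^-4.
Var(ȳ_srs) = (1 − 5580/24380)·5.154/5580 = 7.1225312 × 10^-4.
deff = (3.8997743 × 10^-4) / (7.1225312 × 10^-4) = 0.5475.

0.5475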